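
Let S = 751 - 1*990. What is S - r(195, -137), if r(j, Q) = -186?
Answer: -53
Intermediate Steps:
S = -239 (S = 751 - 990 = -239)
S - r(195, -137) = -239 - 1*(-186) = -239 + 186 = -53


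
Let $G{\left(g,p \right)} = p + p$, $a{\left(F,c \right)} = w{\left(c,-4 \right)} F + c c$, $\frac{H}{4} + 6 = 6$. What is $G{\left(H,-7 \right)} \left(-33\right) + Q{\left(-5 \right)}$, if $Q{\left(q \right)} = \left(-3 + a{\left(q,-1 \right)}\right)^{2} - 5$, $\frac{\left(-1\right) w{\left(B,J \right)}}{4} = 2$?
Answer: $1901$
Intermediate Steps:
$H = 0$ ($H = -24 + 4 \cdot 6 = -24 + 24 = 0$)
$w{\left(B,J \right)} = -8$ ($w{\left(B,J \right)} = \left(-4\right) 2 = -8$)
$a{\left(F,c \right)} = c^{2} - 8 F$ ($a{\left(F,c \right)} = - 8 F + c c = - 8 F + c^{2} = c^{2} - 8 F$)
$G{\left(g,p \right)} = 2 p$
$Q{\left(q \right)} = -5 + \left(-2 - 8 q\right)^{2}$ ($Q{\left(q \right)} = \left(-3 - \left(-1 + 8 q\right)\right)^{2} - 5 = \left(-2 - 8 q\right)^{2} - 5 = -5 + \left(-2 - 8 q\right)^{2}$)
$G{\left(H,-7 \right)} \left(-33\right) + Q{\left(-5 \right)} = 2 \left(-7\right) \left(-33\right) + \left(-1 + 32 \left(-5\right) + 64 \left(-5\right)^{2}\right) = \left(-14\right) \left(-33\right) - -1439 = 462 - -1439 = 462 + 1439 = 1901$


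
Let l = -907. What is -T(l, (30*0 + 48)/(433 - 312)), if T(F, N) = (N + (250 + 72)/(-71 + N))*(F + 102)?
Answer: -3464992090/1033703 ≈ -3352.0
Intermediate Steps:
T(F, N) = (102 + F)*(N + 322/(-71 + N)) (T(F, N) = (N + 322/(-71 + N))*(102 + F) = (102 + F)*(N + 322/(-71 + N)))
-T(l, (30*0 + 48)/(433 - 312)) = -(32844 - 7242*(30*0 + 48)/(433 - 312) + 102*((30*0 + 48)/(433 - 312))**2 + 322*(-907) - 907*(30*0 + 48)**2/(433 - 312)**2 - 71*(-907)*(30*0 + 48)/(433 - 312))/(-71 + (30*0 + 48)/(433 - 312)) = -(32844 - 7242*(0 + 48)/121 + 102*((0 + 48)/121)**2 - 292054 - 907*(0 + 48)**2/14641 - 71*(-907)*(0 + 48)/121)/(-71 + (0 + 48)/121) = -(32844 - 347616/121 + 102*(48*(1/121))**2 - 292054 - 907*(48*(1/121))**2 - 71*(-907)*48*(1/121))/(-71 + 48*(1/121)) = -(32844 - 7242*48/121 + 102*(48/121)**2 - 292054 - 907*(48/121)**2 - 71*(-907)*48/121)/(-71 + 48/121) = -(32844 - 347616/121 + 102*(2304/14641) - 292054 - 907*2304/14641 + 3091056/121)/(-8543/121) = -(-121)*(32844 - 347616/121 + 235008/14641 - 292054 - 2089728/14641 + 3091056/121)/8543 = -(-121)*(-3464992090)/(8543*14641) = -1*3464992090/1033703 = -3464992090/1033703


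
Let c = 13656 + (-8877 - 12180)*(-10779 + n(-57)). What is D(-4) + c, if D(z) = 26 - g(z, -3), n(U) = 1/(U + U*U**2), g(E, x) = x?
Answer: 14016452691019/61750 ≈ 2.2699e+8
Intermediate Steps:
n(U) = 1/(U + U**3)
D(z) = 29 (D(z) = 26 - 1*(-3) = 26 + 3 = 29)
c = 14016450900269/61750 (c = 13656 + (-8877 - 12180)*(-10779 + 1/(-57 + (-57)**3)) = 13656 - 21057*(-10779 + 1/(-57 - 185193)) = 13656 - 21057*(-10779 + 1/(-185250)) = 13656 - 21057*(-10779 - 1/185250) = 13656 - 21057*(-1996809751/185250) = 13656 + 14015607642269/61750 = 14016450900269/61750 ≈ 2.2699e+8)
D(-4) + c = 29 + 14016450900269/61750 = 14016452691019/61750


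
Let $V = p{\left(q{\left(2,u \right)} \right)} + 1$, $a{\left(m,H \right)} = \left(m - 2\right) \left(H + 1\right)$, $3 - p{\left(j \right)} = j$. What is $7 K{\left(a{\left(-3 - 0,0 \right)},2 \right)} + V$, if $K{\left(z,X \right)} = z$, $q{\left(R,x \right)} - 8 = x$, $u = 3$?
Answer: $-42$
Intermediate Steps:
$q{\left(R,x \right)} = 8 + x$
$p{\left(j \right)} = 3 - j$
$a{\left(m,H \right)} = \left(1 + H\right) \left(-2 + m\right)$ ($a{\left(m,H \right)} = \left(-2 + m\right) \left(1 + H\right) = \left(1 + H\right) \left(-2 + m\right)$)
$V = -7$ ($V = \left(3 - \left(8 + 3\right)\right) + 1 = \left(3 - 11\right) + 1 = -8 + 1 = -7$)
$7 K{\left(a{\left(-3 - 0,0 \right)},2 \right)} + V = 7 \left(-2 - 3 - 0 + 0 \left(-3 - 0\right)\right) - 7 = 7 \left(-2 + \left(-3 + 0\right) + 0 + 0 \left(-3 + 0\right)\right) - 7 = 7 \left(-2 - 3 + 0 + 0 \left(-3\right)\right) - 7 = 7 \left(-2 - 3 + 0 + 0\right) - 7 = 7 \left(-5\right) - 7 = -35 - 7 = -42$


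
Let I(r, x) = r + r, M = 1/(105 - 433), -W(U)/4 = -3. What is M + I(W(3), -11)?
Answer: 7871/328 ≈ 23.997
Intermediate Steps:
W(U) = 12 (W(U) = -4*(-3) = 12)
M = -1/328 (M = 1/(-328) = -1/328 ≈ -0.0030488)
I(r, x) = 2*r
M + I(W(3), -11) = -1/328 + 2*12 = -1/328 + 24 = 7871/328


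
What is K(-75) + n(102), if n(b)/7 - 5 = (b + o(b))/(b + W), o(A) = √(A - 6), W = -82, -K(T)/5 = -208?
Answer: 11107/10 + 7*√6/5 ≈ 1114.1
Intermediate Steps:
K(T) = 1040 (K(T) = -5*(-208) = 1040)
o(A) = √(-6 + A)
n(b) = 35 + 7*(b + √(-6 + b))/(-82 + b) (n(b) = 35 + 7*((b + √(-6 + b))/(b - 82)) = 35 + 7*((b + √(-6 + b))/(-82 + b)) = 35 + 7*(b + √(-6 + b))/(-82 + b))
K(-75) + n(102) = 1040 + 7*(-410 + √(-6 + 102) + 6*102)/(-82 + 102) = 1040 + 7*(-410 + √96 + 612)/20 = 1040 + 7*(1/20)*(-410 + 4*√6 + 612) = 1040 + 7*(1/20)*(202 + 4*√6) = 1040 + (707/10 + 7*√6/5) = 11107/10 + 7*√6/5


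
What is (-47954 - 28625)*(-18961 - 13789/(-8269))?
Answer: 12005651282880/8269 ≈ 1.4519e+9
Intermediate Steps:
(-47954 - 28625)*(-18961 - 13789/(-8269)) = -76579*(-18961 - 13789*(-1/8269)) = -76579*(-18961 + 13789/8269) = -76579*(-156774720/8269) = 12005651282880/8269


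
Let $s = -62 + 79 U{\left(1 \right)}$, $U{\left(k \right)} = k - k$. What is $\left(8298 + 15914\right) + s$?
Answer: $24150$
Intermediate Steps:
$U{\left(k \right)} = 0$
$s = -62$ ($s = -62 + 79 \cdot 0 = -62 + 0 = -62$)
$\left(8298 + 15914\right) + s = \left(8298 + 15914\right) - 62 = 24212 - 62 = 24150$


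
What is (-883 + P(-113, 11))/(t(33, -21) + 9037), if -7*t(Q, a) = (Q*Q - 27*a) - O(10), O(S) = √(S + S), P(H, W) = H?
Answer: -429496116/3794929589 + 13944*√5/3794929589 ≈ -0.11317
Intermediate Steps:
O(S) = √2*√S (O(S) = √(2*S) = √2*√S)
t(Q, a) = -Q²/7 + 2*√5/7 + 27*a/7 (t(Q, a) = -((Q*Q - 27*a) - √2*√10)/7 = -((Q² - 27*a) - 2*√5)/7 = -(Q² - 27*a - 2*√5)/7 = -Q²/7 + 2*√5/7 + 27*a/7)
(-883 + P(-113, 11))/(t(33, -21) + 9037) = (-883 - 113)/((-⅐*33² + 2*√5/7 + (27/7)*(-21)) + 9037) = -996/((-⅐*1089 + 2*√5/7 - 81) + 9037) = -996/((-1089/7 + 2*√5/7 - 81) + 9037) = -996/((-1656/7 + 2*√5/7) + 9037) = -996/(61603/7 + 2*√5/7)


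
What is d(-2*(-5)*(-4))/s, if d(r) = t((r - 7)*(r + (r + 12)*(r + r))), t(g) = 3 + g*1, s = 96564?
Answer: -103397/96564 ≈ -1.0708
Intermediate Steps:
t(g) = 3 + g
d(r) = 3 + (-7 + r)*(r + 2*r*(12 + r)) (d(r) = 3 + (r - 7)*(r + (r + 12)*(r + r)) = 3 + (-7 + r)*(r + (12 + r)*(2*r)) = 3 + (-7 + r)*(r + 2*r*(12 + r)))
d(-2*(-5)*(-4))/s = (3 + (-2*(-5)*(-4))*(-175 + 2*(-2*(-5)*(-4))**2 + 11*(-2*(-5)*(-4))))/96564 = (3 + (10*(-4))*(-175 + 2*(10*(-4))**2 + 11*(10*(-4))))*(1/96564) = (3 - 40*(-175 + 2*(-40)**2 + 11*(-40)))*(1/96564) = (3 - 40*(-175 + 2*1600 - 440))*(1/96564) = (3 - 40*(-175 + 3200 - 440))*(1/96564) = (3 - 40*2585)*(1/96564) = (3 - 103400)*(1/96564) = -103397*1/96564 = -103397/96564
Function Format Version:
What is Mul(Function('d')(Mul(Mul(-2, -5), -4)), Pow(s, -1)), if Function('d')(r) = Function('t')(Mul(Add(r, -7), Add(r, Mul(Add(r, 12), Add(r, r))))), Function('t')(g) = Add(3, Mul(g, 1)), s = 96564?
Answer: Rational(-103397, 96564) ≈ -1.0708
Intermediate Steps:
Function('t')(g) = Add(3, g)
Function('d')(r) = Add(3, Mul(Add(-7, r), Add(r, Mul(2, r, Add(12, r))))) (Function('d')(r) = Add(3, Mul(Add(r, -7), Add(r, Mul(Add(r, 12), Add(r, r))))) = Add(3, Mul(Add(-7, r), Add(r, Mul(Add(12, r), Mul(2, r))))) = Add(3, Mul(Add(-7, r), Add(r, Mul(2, r, Add(12, r))))))
Mul(Function('d')(Mul(Mul(-2, -5), -4)), Pow(s, -1)) = Mul(Add(3, Mul(Mul(Mul(-2, -5), -4), Add(-175, Mul(2, Pow(Mul(Mul(-2, -5), -4), 2)), Mul(11, Mul(Mul(-2, -5), -4))))), Pow(96564, -1)) = Mul(Add(3, Mul(Mul(10, -4), Add(-175, Mul(2, Pow(Mul(10, -4), 2)), Mul(11, Mul(10, -4))))), Rational(1, 96564)) = Mul(Add(3, Mul(-40, Add(-175, Mul(2, Pow(-40, 2)), Mul(11, -40)))), Rational(1, 96564)) = Mul(Add(3, Mul(-40, Add(-175, Mul(2, 1600), -440))), Rational(1, 96564)) = Mul(Add(3, Mul(-40, Add(-175, 3200, -440))), Rational(1, 96564)) = Mul(Add(3, Mul(-40, 2585)), Rational(1, 96564)) = Mul(Add(3, -103400), Rational(1, 96564)) = Mul(-103397, Rational(1, 96564)) = Rational(-103397, 96564)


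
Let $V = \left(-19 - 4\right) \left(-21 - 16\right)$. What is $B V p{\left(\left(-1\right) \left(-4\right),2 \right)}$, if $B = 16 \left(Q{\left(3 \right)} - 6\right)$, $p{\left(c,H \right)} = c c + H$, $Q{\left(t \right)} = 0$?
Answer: $-1470528$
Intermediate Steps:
$p{\left(c,H \right)} = H + c^{2}$ ($p{\left(c,H \right)} = c^{2} + H = H + c^{2}$)
$V = 851$ ($V = \left(-23\right) \left(-37\right) = 851$)
$B = -96$ ($B = 16 \left(0 - 6\right) = 16 \left(-6\right) = -96$)
$B V p{\left(\left(-1\right) \left(-4\right),2 \right)} = \left(-96\right) 851 \left(2 + \left(\left(-1\right) \left(-4\right)\right)^{2}\right) = - 81696 \left(2 + 4^{2}\right) = - 81696 \left(2 + 16\right) = \left(-81696\right) 18 = -1470528$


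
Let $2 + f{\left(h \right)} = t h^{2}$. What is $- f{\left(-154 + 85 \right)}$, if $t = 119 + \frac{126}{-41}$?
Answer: $- \frac{22628951}{41} \approx -5.5193 \cdot 10^{5}$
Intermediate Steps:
$t = \frac{4753}{41}$ ($t = 119 + 126 \left(- \frac{1}{41}\right) = 119 - \frac{126}{41} = \frac{4753}{41} \approx 115.93$)
$f{\left(h \right)} = -2 + \frac{4753 h^{2}}{41}$
$- f{\left(-154 + 85 \right)} = - (-2 + \frac{4753 \left(-154 + 85\right)^{2}}{41}) = - (-2 + \frac{4753 \left(-69\right)^{2}}{41}) = - (-2 + \frac{4753}{41} \cdot 4761) = - (-2 + \frac{22629033}{41}) = \left(-1\right) \frac{22628951}{41} = - \frac{22628951}{41}$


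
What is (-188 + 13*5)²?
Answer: 15129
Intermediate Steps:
(-188 + 13*5)² = (-188 + 65)² = (-123)² = 15129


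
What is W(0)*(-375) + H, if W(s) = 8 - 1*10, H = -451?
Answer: 299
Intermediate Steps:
W(s) = -2 (W(s) = 8 - 10 = -2)
W(0)*(-375) + H = -2*(-375) - 451 = 750 - 451 = 299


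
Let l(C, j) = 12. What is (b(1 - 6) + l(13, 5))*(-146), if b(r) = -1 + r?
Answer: -876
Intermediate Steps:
(b(1 - 6) + l(13, 5))*(-146) = ((-1 + (1 - 6)) + 12)*(-146) = ((-1 - 5) + 12)*(-146) = (-6 + 12)*(-146) = 6*(-146) = -876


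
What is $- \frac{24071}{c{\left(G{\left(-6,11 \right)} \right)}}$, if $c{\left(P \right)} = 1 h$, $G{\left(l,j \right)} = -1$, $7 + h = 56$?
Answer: $- \frac{24071}{49} \approx -491.25$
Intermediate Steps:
$h = 49$ ($h = -7 + 56 = 49$)
$c{\left(P \right)} = 49$ ($c{\left(P \right)} = 1 \cdot 49 = 49$)
$- \frac{24071}{c{\left(G{\left(-6,11 \right)} \right)}} = - \frac{24071}{49}$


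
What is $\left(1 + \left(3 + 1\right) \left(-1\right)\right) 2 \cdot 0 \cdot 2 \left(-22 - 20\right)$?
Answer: $0$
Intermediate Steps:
$\left(1 + \left(3 + 1\right) \left(-1\right)\right) 2 \cdot 0 \cdot 2 \left(-22 - 20\right) = \left(1 + 4 \left(-1\right)\right) 0 \cdot 2 \left(-42\right) = \left(1 - 4\right) 0 \left(-42\right) = \left(-3\right) 0 \left(-42\right) = 0 \left(-42\right) = 0$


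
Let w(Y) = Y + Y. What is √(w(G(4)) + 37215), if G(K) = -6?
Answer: √37203 ≈ 192.88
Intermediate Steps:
w(Y) = 2*Y
√(w(G(4)) + 37215) = √(2*(-6) + 37215) = √(-12 + 37215) = √37203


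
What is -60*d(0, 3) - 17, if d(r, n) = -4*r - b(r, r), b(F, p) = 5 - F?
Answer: 283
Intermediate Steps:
d(r, n) = -5 - 3*r (d(r, n) = -4*r - (5 - r) = -4*r + (-5 + r) = -5 - 3*r)
-60*d(0, 3) - 17 = -60*(-5 - 3*0) - 17 = -60*(-5 + 0) - 17 = -60*(-5) - 17 = 300 - 17 = 283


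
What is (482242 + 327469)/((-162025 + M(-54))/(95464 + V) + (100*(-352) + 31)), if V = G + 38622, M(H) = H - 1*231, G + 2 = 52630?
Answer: -75592189827/3283353488 ≈ -23.023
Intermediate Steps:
G = 52628 (G = -2 + 52630 = 52628)
M(H) = -231 + H (M(H) = H - 231 = -231 + H)
V = 91250 (V = 52628 + 38622 = 91250)
(482242 + 327469)/((-162025 + M(-54))/(95464 + V) + (100*(-352) + 31)) = (482242 + 327469)/((-162025 + (-231 - 54))/(95464 + 91250) + (100*(-352) + 31)) = 809711/((-162025 - 285)/186714 + (-35200 + 31)) = 809711/(-162310*1/186714 - 35169) = 809711/(-81155/93357 - 35169) = 809711/(-3283353488/93357) = 809711*(-93357/3283353488) = -75592189827/3283353488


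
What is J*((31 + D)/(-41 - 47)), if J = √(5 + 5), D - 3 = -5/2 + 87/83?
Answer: -5403*√10/14608 ≈ -1.1696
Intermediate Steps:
D = 257/166 (D = 3 + (-5/2 + 87/83) = 3 - 241/166 = 257/166 ≈ 1.5482)
J = √10 ≈ 3.1623
J*((31 + D)/(-41 - 47)) = √10*((31 + 257/166)/(-41 - 47)) = √10*((5403/166)/(-88)) = √10*((5403/166)*(-1/88)) = √10*(-5403/14608) = -5403*√10/14608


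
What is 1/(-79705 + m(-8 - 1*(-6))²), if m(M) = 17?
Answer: -1/79416 ≈ -1.2592e-5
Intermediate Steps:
1/(-79705 + m(-8 - 1*(-6))²) = 1/(-79705 + 17²) = 1/(-79705 + 289) = 1/(-79416) = -1/79416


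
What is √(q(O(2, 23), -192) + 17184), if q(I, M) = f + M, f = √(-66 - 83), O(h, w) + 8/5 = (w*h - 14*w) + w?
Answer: √(16992 + I*√149) ≈ 130.35 + 0.0468*I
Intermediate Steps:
O(h, w) = -8/5 - 13*w + h*w (O(h, w) = -8/5 + ((w*h - 14*w) + w) = -8/5 + ((h*w - 14*w) + w) = -8/5 + ((-14*w + h*w) + w) = -8/5 + (-13*w + h*w) = -8/5 - 13*w + h*w)
f = I*√149 (f = √(-149) = I*√149 ≈ 12.207*I)
q(I, M) = M + I*√149 (q(I, M) = I*√149 + M = M + I*√149)
√(q(O(2, 23), -192) + 17184) = √((-192 + I*√149) + 17184) = √(16992 + I*√149)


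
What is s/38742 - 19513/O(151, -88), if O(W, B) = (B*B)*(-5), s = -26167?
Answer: -11691527/68185920 ≈ -0.17147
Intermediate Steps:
O(W, B) = -5*B² (O(W, B) = B²*(-5) = -5*B²)
s/38742 - 19513/O(151, -88) = -26167/38742 - 19513/((-5*(-88)²)) = -26167*1/38742 - 19513/((-5*7744)) = -26167/38742 - 19513/(-38720) = -26167/38742 - 19513*(-1/38720) = -26167/38742 + 19513/38720 = -11691527/68185920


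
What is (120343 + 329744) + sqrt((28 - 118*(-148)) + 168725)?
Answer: 450087 + sqrt(186217) ≈ 4.5052e+5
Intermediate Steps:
(120343 + 329744) + sqrt((28 - 118*(-148)) + 168725) = 450087 + sqrt((28 + 17464) + 168725) = 450087 + sqrt(17492 + 168725) = 450087 + sqrt(186217)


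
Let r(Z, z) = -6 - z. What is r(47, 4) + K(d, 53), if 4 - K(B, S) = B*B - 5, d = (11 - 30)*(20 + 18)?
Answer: -521285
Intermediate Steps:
d = -722 (d = -19*38 = -722)
K(B, S) = 9 - B² (K(B, S) = 4 - (B*B - 5) = 4 - (B² - 5) = 4 - (-5 + B²) = 4 + (5 - B²) = 9 - B²)
r(47, 4) + K(d, 53) = (-6 - 1*4) + (9 - 1*(-722)²) = (-6 - 4) + (9 - 1*521284) = -10 + (9 - 521284) = -10 - 521275 = -521285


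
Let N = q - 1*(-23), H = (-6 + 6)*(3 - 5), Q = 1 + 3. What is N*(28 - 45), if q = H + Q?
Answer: -459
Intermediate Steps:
Q = 4
H = 0 (H = 0*(-2) = 0)
q = 4 (q = 0 + 4 = 4)
N = 27 (N = 4 - 1*(-23) = 4 + 23 = 27)
N*(28 - 45) = 27*(28 - 45) = 27*(-17) = -459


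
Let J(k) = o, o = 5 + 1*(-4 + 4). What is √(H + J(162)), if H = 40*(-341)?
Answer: 3*I*√1515 ≈ 116.77*I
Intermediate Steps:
H = -13640
o = 5 (o = 5 + 1*0 = 5 + 0 = 5)
J(k) = 5
√(H + J(162)) = √(-13640 + 5) = √(-13635) = 3*I*√1515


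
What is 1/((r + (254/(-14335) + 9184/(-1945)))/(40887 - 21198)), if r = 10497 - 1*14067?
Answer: -36597355345/6644624628 ≈ -5.5078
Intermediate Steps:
r = -3570 (r = 10497 - 14067 = -3570)
1/((r + (254/(-14335) + 9184/(-1945)))/(40887 - 21198)) = 1/((-3570 + (254/(-14335) + 9184/(-1945)))/(40887 - 21198)) = 1/((-3570 + (254*(-1/14335) + 9184*(-1/1945)))/19689) = 1/((-3570 + (-254/14335 - 9184/1945))*(1/19689)) = 1/((-3570 - 26429334/5576315)*(1/19689)) = 1/(-19933873884/5576315*1/19689) = 1/(-6644624628/36597355345) = -36597355345/6644624628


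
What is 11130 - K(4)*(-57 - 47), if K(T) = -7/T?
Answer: 10948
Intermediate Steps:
11130 - K(4)*(-57 - 47) = 11130 - (-7/4)*(-57 - 47) = 11130 - (-7*1/4)*(-104) = 11130 - (-7)*(-104)/4 = 11130 - 1*182 = 11130 - 182 = 10948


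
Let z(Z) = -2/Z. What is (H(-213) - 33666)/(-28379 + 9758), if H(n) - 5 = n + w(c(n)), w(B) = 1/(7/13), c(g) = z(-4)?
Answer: 26345/14483 ≈ 1.8190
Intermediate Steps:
c(g) = ½ (c(g) = -2/(-4) = -2*(-¼) = ½)
w(B) = 13/7 (w(B) = 1/(7*(1/13)) = 1/(7/13) = 13/7)
H(n) = 48/7 + n (H(n) = 5 + (n + 13/7) = 5 + (13/7 + n) = 48/7 + n)
(H(-213) - 33666)/(-28379 + 9758) = ((48/7 - 213) - 33666)/(-28379 + 9758) = (-1443/7 - 33666)/(-18621) = -237105/7*(-1/18621) = 26345/14483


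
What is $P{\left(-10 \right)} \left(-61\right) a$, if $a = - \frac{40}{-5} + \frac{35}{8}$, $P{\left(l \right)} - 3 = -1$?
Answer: $- \frac{6039}{4} \approx -1509.8$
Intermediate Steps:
$P{\left(l \right)} = 2$ ($P{\left(l \right)} = 3 - 1 = 2$)
$a = \frac{99}{8}$ ($a = \left(-40\right) \left(- \frac{1}{5}\right) + 35 \cdot \frac{1}{8} = 8 + \frac{35}{8} = \frac{99}{8} \approx 12.375$)
$P{\left(-10 \right)} \left(-61\right) a = 2 \left(-61\right) \frac{99}{8} = \left(-122\right) \frac{99}{8} = - \frac{6039}{4}$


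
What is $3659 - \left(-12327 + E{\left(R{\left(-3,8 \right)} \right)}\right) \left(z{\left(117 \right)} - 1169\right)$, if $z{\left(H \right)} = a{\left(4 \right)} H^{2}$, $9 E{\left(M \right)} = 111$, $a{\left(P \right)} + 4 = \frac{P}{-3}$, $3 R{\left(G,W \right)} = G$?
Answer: $- \frac{2740384111}{3} \approx -9.1346 \cdot 10^{8}$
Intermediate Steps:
$R{\left(G,W \right)} = \frac{G}{3}$
$a{\left(P \right)} = -4 - \frac{P}{3}$ ($a{\left(P \right)} = -4 + \frac{P}{-3} = -4 + P \left(- \frac{1}{3}\right) = -4 - \frac{P}{3}$)
$E{\left(M \right)} = \frac{37}{3}$ ($E{\left(M \right)} = \frac{1}{9} \cdot 111 = \frac{37}{3}$)
$z{\left(H \right)} = - \frac{16 H^{2}}{3}$ ($z{\left(H \right)} = \left(-4 - \frac{4}{3}\right) H^{2} = - \frac{16 H^{2}}{3}$)
$3659 - \left(-12327 + E{\left(R{\left(-3,8 \right)} \right)}\right) \left(z{\left(117 \right)} - 1169\right) = 3659 - \left(-12327 + \frac{37}{3}\right) \left(- \frac{16 \cdot 117^{2}}{3} - 1169\right) = 3659 - - \frac{36944 \left(\left(- \frac{16}{3}\right) 13689 - 1169\right)}{3} = 3659 - - \frac{36944 \left(-73008 - 1169\right)}{3} = 3659 - \left(- \frac{36944}{3}\right) \left(-74177\right) = 3659 - \frac{2740395088}{3} = - \frac{2740384111}{3}$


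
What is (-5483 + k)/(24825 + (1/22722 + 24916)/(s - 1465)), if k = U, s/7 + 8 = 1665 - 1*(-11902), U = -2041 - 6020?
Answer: -28758319976064/52712120586553 ≈ -0.54557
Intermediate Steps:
U = -8061
s = 94913 (s = -56 + 7*(1665 - 1*(-11902)) = -56 + 7*(1665 + 11902) = -56 + 7*13567 = -56 + 94969 = 94913)
k = -8061
(-5483 + k)/(24825 + (1/22722 + 24916)/(s - 1465)) = (-5483 - 8061)/(24825 + (1/22722 + 24916)/(94913 - 1465)) = -13544/(24825 + (1/22722 + 24916)/93448) = -13544/(24825 + (566141353/22722)*(1/93448)) = -13544/(24825 + 566141353/2123325456) = -13544/52712120586553/2123325456 = -13544*2123325456/52712120586553 = -28758319976064/52712120586553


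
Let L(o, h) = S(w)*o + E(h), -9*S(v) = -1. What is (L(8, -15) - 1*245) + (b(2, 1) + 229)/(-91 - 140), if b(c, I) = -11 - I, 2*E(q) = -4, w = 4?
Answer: -24458/99 ≈ -247.05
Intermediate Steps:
S(v) = ⅑ (S(v) = -⅑*(-1) = ⅑)
E(q) = -2 (E(q) = (½)*(-4) = -2)
L(o, h) = -2 + o/9 (L(o, h) = o/9 - 2 = -2 + o/9)
(L(8, -15) - 1*245) + (b(2, 1) + 229)/(-91 - 140) = ((-2 + (⅑)*8) - 1*245) + ((-11 - 1*1) + 229)/(-91 - 140) = ((-2 + 8/9) - 245) + ((-11 - 1) + 229)/(-231) = (-10/9 - 245) + (-12 + 229)*(-1/231) = -2215/9 + 217*(-1/231) = -2215/9 - 31/33 = -24458/99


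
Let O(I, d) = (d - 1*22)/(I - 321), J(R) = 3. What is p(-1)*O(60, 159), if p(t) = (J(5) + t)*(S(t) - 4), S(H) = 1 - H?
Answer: 548/261 ≈ 2.0996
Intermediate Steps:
O(I, d) = (-22 + d)/(-321 + I) (O(I, d) = (d - 22)/(-321 + I) = (-22 + d)/(-321 + I))
p(t) = (-3 - t)*(3 + t) (p(t) = (3 + t)*((1 - t) - 4) = (3 + t)*(-3 - t) = (-3 - t)*(3 + t))
p(-1)*O(60, 159) = (-9 - 1*(-1)² - 6*(-1))*((-22 + 159)/(-321 + 60)) = (-9 - 1*1 + 6)*(137/(-261)) = (-9 - 1 + 6)*(-1/261*137) = -4*(-137/261) = 548/261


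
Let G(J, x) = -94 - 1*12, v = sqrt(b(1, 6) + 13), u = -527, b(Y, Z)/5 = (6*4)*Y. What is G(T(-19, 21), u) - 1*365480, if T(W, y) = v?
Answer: -365586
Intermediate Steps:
b(Y, Z) = 120*Y (b(Y, Z) = 5*((6*4)*Y) = 5*(24*Y) = 120*Y)
v = sqrt(133) (v = sqrt(120*1 + 13) = sqrt(120 + 13) = sqrt(133) ≈ 11.533)
T(W, y) = sqrt(133)
G(J, x) = -106 (G(J, x) = -94 - 12 = -106)
G(T(-19, 21), u) - 1*365480 = -106 - 1*365480 = -106 - 365480 = -365586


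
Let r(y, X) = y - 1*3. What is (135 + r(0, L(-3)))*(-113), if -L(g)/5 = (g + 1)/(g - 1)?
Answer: -14916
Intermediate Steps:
L(g) = -5*(1 + g)/(-1 + g) (L(g) = -5*(g + 1)/(g - 1) = -5*(1 + g)/(-1 + g))
r(y, X) = -3 + y (r(y, X) = y - 3 = -3 + y)
(135 + r(0, L(-3)))*(-113) = (135 + (-3 + 0))*(-113) = (135 - 3)*(-113) = 132*(-113) = -14916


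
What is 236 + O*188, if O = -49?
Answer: -8976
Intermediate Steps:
236 + O*188 = 236 - 49*188 = 236 - 9212 = -8976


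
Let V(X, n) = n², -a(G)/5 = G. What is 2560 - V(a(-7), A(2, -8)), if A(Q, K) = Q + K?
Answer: 2524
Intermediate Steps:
A(Q, K) = K + Q
a(G) = -5*G
2560 - V(a(-7), A(2, -8)) = 2560 - (-8 + 2)² = 2560 - 1*(-6)² = 2560 - 1*36 = 2560 - 36 = 2524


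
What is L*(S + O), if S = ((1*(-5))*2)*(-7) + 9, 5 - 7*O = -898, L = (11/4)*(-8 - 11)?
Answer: -10868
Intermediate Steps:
L = -209/4 (L = (11*(1/4))*(-19) = (11/4)*(-19) = -209/4 ≈ -52.250)
O = 129 (O = 5/7 - 1/7*(-898) = 5/7 + 898/7 = 129)
S = 79 (S = -5*2*(-7) + 9 = -10*(-7) + 9 = 70 + 9 = 79)
L*(S + O) = -209*(79 + 129)/4 = -209/4*208 = -10868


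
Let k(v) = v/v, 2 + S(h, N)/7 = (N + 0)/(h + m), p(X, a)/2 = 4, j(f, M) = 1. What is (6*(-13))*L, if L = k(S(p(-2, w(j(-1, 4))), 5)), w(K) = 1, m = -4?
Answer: -78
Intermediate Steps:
p(X, a) = 8 (p(X, a) = 2*4 = 8)
S(h, N) = -14 + 7*N/(-4 + h) (S(h, N) = -14 + 7*((N + 0)/(h - 4)) = -14 + 7*(N/(-4 + h)) = -14 + 7*N/(-4 + h))
k(v) = 1
L = 1
(6*(-13))*L = (6*(-13))*1 = -78*1 = -78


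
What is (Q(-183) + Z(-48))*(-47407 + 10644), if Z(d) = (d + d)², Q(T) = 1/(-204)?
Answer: -69116756069/204 ≈ -3.3881e+8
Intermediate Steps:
Q(T) = -1/204
Z(d) = 4*d² (Z(d) = (2*d)² = 4*d²)
(Q(-183) + Z(-48))*(-47407 + 10644) = (-1/204 + 4*(-48)²)*(-47407 + 10644) = (-1/204 + 4*2304)*(-36763) = (-1/204 + 9216)*(-36763) = (1880063/204)*(-36763) = -69116756069/204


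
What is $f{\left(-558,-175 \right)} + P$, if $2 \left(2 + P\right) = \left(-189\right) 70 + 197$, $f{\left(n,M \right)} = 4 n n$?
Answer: $\frac{2477875}{2} \approx 1.2389 \cdot 10^{6}$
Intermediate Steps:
$f{\left(n,M \right)} = 4 n^{2}$
$P = - \frac{13037}{2}$ ($P = -2 + \frac{\left(-189\right) 70 + 197}{2} = -2 + \frac{-13230 + 197}{2} = -2 + \frac{1}{2} \left(-13033\right) = -2 - \frac{13033}{2} = - \frac{13037}{2} \approx -6518.5$)
$f{\left(-558,-175 \right)} + P = 4 \left(-558\right)^{2} - \frac{13037}{2} = 4 \cdot 311364 - \frac{13037}{2} = 1245456 - \frac{13037}{2} = \frac{2477875}{2}$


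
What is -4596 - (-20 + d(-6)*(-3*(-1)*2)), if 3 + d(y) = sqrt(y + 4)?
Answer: -4558 - 6*I*sqrt(2) ≈ -4558.0 - 8.4853*I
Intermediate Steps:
d(y) = -3 + sqrt(4 + y) (d(y) = -3 + sqrt(y + 4) = -3 + sqrt(4 + y))
-4596 - (-20 + d(-6)*(-3*(-1)*2)) = -4596 - (-20 + (-3 + sqrt(4 - 6))*(-3*(-1)*2)) = -4596 - (-20 + (-3 + sqrt(-2))*(3*2)) = -4596 - (-20 + (-3 + I*sqrt(2))*6) = -4596 - (-20 + (-18 + 6*I*sqrt(2))) = -4596 - (-38 + 6*I*sqrt(2)) = -4596 + (38 - 6*I*sqrt(2)) = -4558 - 6*I*sqrt(2)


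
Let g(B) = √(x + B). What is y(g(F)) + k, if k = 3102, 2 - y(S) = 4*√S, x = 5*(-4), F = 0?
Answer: 3104 - 4*(-5)^(¼)*√2 ≈ 3098.0 - 5.9814*I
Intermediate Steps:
x = -20
g(B) = √(-20 + B)
y(S) = 2 - 4*√S
y(g(F)) + k = (2 - 4*(-20 + 0)^(¼)) + 3102 = (2 - 4*(-5)^(¼)*√2) + 3102 = (2 - 4*√2*5^(¼)*√I) + 3102 = 3104 - 4*√2*5^(¼)*√I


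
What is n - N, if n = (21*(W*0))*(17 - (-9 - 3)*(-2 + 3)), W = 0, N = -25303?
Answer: 25303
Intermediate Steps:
n = 0 (n = (21*(0*0))*(17 - (-9 - 3)*(-2 + 3)) = (21*0)*(17 - (-12)) = 0*(17 - 1*(-12)) = 0*(17 + 12) = 0*29 = 0)
n - N = 0 - 1*(-25303) = 0 + 25303 = 25303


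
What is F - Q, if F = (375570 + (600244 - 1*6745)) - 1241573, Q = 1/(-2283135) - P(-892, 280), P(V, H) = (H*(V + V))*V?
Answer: 1016678499498361/2283135 ≈ 4.4530e+8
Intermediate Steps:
P(V, H) = 2*H*V**2 (P(V, H) = (H*(2*V))*V = (2*H*V)*V = 2*H*V**2)
Q = -1017300662918401/2283135 (Q = 1/(-2283135) - 2*280*(-892)**2 = -1/2283135 - 2*280*795664 = -1/2283135 - 1*445571840 = -1/2283135 - 445571840 = -1017300662918401/2283135 ≈ -4.4557e+8)
F = -272504 (F = (375570 + (600244 - 6745)) - 1241573 = (375570 + 593499) - 1241573 = 969069 - 1241573 = -272504)
F - Q = -272504 - 1*(-1017300662918401/2283135) = -272504 + 1017300662918401/2283135 = 1016678499498361/2283135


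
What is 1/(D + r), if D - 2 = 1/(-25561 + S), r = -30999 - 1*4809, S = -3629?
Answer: -29190/1045177141 ≈ -2.7928e-5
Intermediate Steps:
r = -35808 (r = -30999 - 4809 = -35808)
D = 58379/29190 (D = 2 + 1/(-25561 - 3629) = 2 + 1/(-29190) = 2 - 1/29190 = 58379/29190 ≈ 2.0000)
1/(D + r) = 1/(58379/29190 - 35808) = 1/(-1045177141/29190) = -29190/1045177141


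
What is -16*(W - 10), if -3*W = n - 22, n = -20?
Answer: -64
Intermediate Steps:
W = 14 (W = -(-20 - 22)/3 = -⅓*(-42) = 14)
-16*(W - 10) = -16*(14 - 10) = -16*4 = -64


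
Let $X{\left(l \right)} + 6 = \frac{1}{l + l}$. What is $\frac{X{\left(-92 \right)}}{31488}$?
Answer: $- \frac{1105}{5793792} \approx -0.00019072$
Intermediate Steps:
$X{\left(l \right)} = -6 + \frac{1}{2 l}$ ($X{\left(l \right)} = -6 + \frac{1}{l + l} = -6 + \frac{1}{2 l}$)
$\frac{X{\left(-92 \right)}}{31488} = \frac{-6 + \frac{1}{2 \left(-92\right)}}{31488} = \left(-6 + \frac{1}{2} \left(- \frac{1}{92}\right)\right) \frac{1}{31488} = \left(-6 - \frac{1}{184}\right) \frac{1}{31488} = \left(- \frac{1105}{184}\right) \frac{1}{31488} = - \frac{1105}{5793792}$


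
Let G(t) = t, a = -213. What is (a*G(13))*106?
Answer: -293514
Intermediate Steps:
(a*G(13))*106 = -213*13*106 = -2769*106 = -293514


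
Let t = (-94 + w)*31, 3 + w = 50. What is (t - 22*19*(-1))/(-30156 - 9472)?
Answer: 1039/39628 ≈ 0.026219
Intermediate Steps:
w = 47 (w = -3 + 50 = 47)
t = -1457 (t = (-94 + 47)*31 = -47*31 = -1457)
(t - 22*19*(-1))/(-30156 - 9472) = (-1457 - 22*19*(-1))/(-30156 - 9472) = (-1457 - 418*(-1))/(-39628) = (-1457 + 418)*(-1/39628) = -1039*(-1/39628) = 1039/39628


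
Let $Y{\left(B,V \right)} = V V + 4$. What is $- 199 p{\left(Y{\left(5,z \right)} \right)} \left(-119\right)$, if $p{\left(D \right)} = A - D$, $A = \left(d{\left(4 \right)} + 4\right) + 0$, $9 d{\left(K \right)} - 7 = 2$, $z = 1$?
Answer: $0$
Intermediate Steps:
$d{\left(K \right)} = 1$ ($d{\left(K \right)} = \frac{7}{9} + \frac{1}{9} \cdot 2 = \frac{7}{9} + \frac{2}{9} = 1$)
$Y{\left(B,V \right)} = 4 + V^{2}$ ($Y{\left(B,V \right)} = V^{2} + 4 = 4 + V^{2}$)
$A = 5$ ($A = \left(1 + 4\right) + 0 = 5 + 0 = 5$)
$p{\left(D \right)} = 5 - D$
$- 199 p{\left(Y{\left(5,z \right)} \right)} \left(-119\right) = - 199 \left(5 - \left(4 + 1^{2}\right)\right) \left(-119\right) = - 199 \left(5 - \left(4 + 1\right)\right) \left(-119\right) = - 199 \left(5 - 5\right) \left(-119\right) = \left(-199\right) 0 \left(-119\right) = 0 \left(-119\right) = 0$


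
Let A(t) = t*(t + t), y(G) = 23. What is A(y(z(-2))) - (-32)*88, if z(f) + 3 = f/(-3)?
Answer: 3874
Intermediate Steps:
z(f) = -3 - f/3 (z(f) = -3 + f/(-3) = -3 + f*(-⅓) = -3 - f/3)
A(t) = 2*t² (A(t) = t*(2*t) = 2*t²)
A(y(z(-2))) - (-32)*88 = 2*23² - (-32)*88 = 2*529 - 1*(-2816) = 1058 + 2816 = 3874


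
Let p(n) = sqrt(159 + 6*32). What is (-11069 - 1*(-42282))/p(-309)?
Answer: 2401*sqrt(39)/9 ≈ 1666.0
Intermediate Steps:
p(n) = 3*sqrt(39) (p(n) = sqrt(159 + 192) = sqrt(351) = 3*sqrt(39))
(-11069 - 1*(-42282))/p(-309) = (-11069 - 1*(-42282))/((3*sqrt(39))) = (-11069 + 42282)*(sqrt(39)/117) = 31213*(sqrt(39)/117) = 2401*sqrt(39)/9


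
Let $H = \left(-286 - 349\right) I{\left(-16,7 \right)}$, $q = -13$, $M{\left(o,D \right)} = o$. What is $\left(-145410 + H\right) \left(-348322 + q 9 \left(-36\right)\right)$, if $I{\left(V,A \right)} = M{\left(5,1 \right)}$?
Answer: $51129584350$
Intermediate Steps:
$I{\left(V,A \right)} = 5$
$H = -3175$ ($H = \left(-286 - 349\right) 5 = \left(-635\right) 5 = -3175$)
$\left(-145410 + H\right) \left(-348322 + q 9 \left(-36\right)\right) = \left(-145410 - 3175\right) \left(-348322 + \left(-13\right) 9 \left(-36\right)\right) = - 148585 \left(-348322 - -4212\right) = - 148585 \left(-348322 + 4212\right) = \left(-148585\right) \left(-344110\right) = 51129584350$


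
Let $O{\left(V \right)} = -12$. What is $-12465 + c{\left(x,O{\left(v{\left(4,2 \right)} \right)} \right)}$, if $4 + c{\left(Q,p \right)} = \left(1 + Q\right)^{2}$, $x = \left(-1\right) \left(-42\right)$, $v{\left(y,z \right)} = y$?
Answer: $-10620$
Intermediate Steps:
$x = 42$
$c{\left(Q,p \right)} = -4 + \left(1 + Q\right)^{2}$
$-12465 + c{\left(x,O{\left(v{\left(4,2 \right)} \right)} \right)} = -12465 - \left(4 - \left(1 + 42\right)^{2}\right) = -12465 - \left(4 - 43^{2}\right) = -12465 + \left(-4 + 1849\right) = -12465 + 1845 = -10620$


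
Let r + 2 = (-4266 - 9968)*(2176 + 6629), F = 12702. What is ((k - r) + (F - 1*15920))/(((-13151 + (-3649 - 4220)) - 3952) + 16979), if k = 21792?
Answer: -125348946/7993 ≈ -15682.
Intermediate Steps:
r = -125330372 (r = -2 + (-4266 - 9968)*(2176 + 6629) = -2 - 14234*8805 = -2 - 125330370 = -125330372)
((k - r) + (F - 1*15920))/(((-13151 + (-3649 - 4220)) - 3952) + 16979) = ((21792 - 1*(-125330372)) + (12702 - 1*15920))/(((-13151 + (-3649 - 4220)) - 3952) + 16979) = ((21792 + 125330372) + (12702 - 15920))/(((-13151 - 7869) - 3952) + 16979) = (125352164 - 3218)/((-21020 - 3952) + 16979) = 125348946/(-24972 + 16979) = 125348946/(-7993) = 125348946*(-1/7993) = -125348946/7993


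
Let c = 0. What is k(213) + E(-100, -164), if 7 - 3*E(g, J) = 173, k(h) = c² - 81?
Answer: -409/3 ≈ -136.33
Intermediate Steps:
k(h) = -81 (k(h) = 0² - 81 = 0 - 81 = -81)
E(g, J) = -166/3 (E(g, J) = 7/3 - ⅓*173 = 7/3 - 173/3 = -166/3)
k(213) + E(-100, -164) = -81 - 166/3 = -409/3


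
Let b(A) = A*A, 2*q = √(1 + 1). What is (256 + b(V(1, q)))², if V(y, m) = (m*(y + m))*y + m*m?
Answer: 265233/4 + 515*√2 ≈ 67037.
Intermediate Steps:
q = √2/2 (q = √(1 + 1)/2 = √2/2 ≈ 0.70711)
V(y, m) = m² + m*y*(m + y) (V(y, m) = (m*(m + y))*y + m² = m*y*(m + y) + m² = m² + m*y*(m + y))
b(A) = A²
(256 + b(V(1, q)))² = (256 + ((√2/2)*(√2/2 + 1² + (√2/2)*1))²)² = (256 + ((√2/2)*(√2/2 + 1 + √2/2))²)² = (256 + ((√2/2)*(1 + √2))²)² = (256 + (√2*(1 + √2)/2)²)² = (256 + (1 + √2)²/2)²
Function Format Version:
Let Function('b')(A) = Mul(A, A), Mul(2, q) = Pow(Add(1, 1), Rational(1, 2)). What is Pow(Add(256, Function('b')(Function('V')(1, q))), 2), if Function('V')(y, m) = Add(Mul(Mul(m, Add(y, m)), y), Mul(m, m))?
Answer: Add(Rational(265233, 4), Mul(515, Pow(2, Rational(1, 2)))) ≈ 67037.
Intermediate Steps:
q = Mul(Rational(1, 2), Pow(2, Rational(1, 2))) (q = Mul(Rational(1, 2), Pow(Add(1, 1), Rational(1, 2))) = Mul(Rational(1, 2), Pow(2, Rational(1, 2))) ≈ 0.70711)
Function('V')(y, m) = Add(Pow(m, 2), Mul(m, y, Add(m, y))) (Function('V')(y, m) = Add(Mul(Mul(m, Add(m, y)), y), Pow(m, 2)) = Add(Mul(m, y, Add(m, y)), Pow(m, 2)) = Add(Pow(m, 2), Mul(m, y, Add(m, y))))
Function('b')(A) = Pow(A, 2)
Pow(Add(256, Function('b')(Function('V')(1, q))), 2) = Pow(Add(256, Pow(Mul(Mul(Rational(1, 2), Pow(2, Rational(1, 2))), Add(Mul(Rational(1, 2), Pow(2, Rational(1, 2))), Pow(1, 2), Mul(Mul(Rational(1, 2), Pow(2, Rational(1, 2))), 1))), 2)), 2) = Pow(Add(256, Pow(Mul(Mul(Rational(1, 2), Pow(2, Rational(1, 2))), Add(Mul(Rational(1, 2), Pow(2, Rational(1, 2))), 1, Mul(Rational(1, 2), Pow(2, Rational(1, 2))))), 2)), 2) = Pow(Add(256, Pow(Mul(Mul(Rational(1, 2), Pow(2, Rational(1, 2))), Add(1, Pow(2, Rational(1, 2)))), 2)), 2) = Pow(Add(256, Pow(Mul(Rational(1, 2), Pow(2, Rational(1, 2)), Add(1, Pow(2, Rational(1, 2)))), 2)), 2) = Pow(Add(256, Mul(Rational(1, 2), Pow(Add(1, Pow(2, Rational(1, 2))), 2))), 2)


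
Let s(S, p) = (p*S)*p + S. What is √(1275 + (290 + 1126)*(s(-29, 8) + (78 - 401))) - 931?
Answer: -931 + I*√3125253 ≈ -931.0 + 1767.8*I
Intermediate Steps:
s(S, p) = S + S*p² (s(S, p) = (S*p)*p + S = S*p² + S = S + S*p²)
√(1275 + (290 + 1126)*(s(-29, 8) + (78 - 401))) - 931 = √(1275 + (290 + 1126)*(-29*(1 + 8²) + (78 - 401))) - 931 = √(1275 + 1416*(-29*(1 + 64) - 323)) - 931 = √(1275 + 1416*(-29*65 - 323)) - 931 = √(1275 + 1416*(-1885 - 323)) - 931 = √(1275 + 1416*(-2208)) - 931 = √(1275 - 3126528) - 931 = √(-3125253) - 931 = I*√3125253 - 931 = -931 + I*√3125253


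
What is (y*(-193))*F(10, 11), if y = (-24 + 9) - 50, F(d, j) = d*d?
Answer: 1254500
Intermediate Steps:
F(d, j) = d²
y = -65 (y = -15 - 50 = -65)
(y*(-193))*F(10, 11) = -65*(-193)*10² = 12545*100 = 1254500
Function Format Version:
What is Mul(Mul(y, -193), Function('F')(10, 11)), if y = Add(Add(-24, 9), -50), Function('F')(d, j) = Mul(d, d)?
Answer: 1254500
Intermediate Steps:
Function('F')(d, j) = Pow(d, 2)
y = -65 (y = Add(-15, -50) = -65)
Mul(Mul(y, -193), Function('F')(10, 11)) = Mul(Mul(-65, -193), Pow(10, 2)) = Mul(12545, 100) = 1254500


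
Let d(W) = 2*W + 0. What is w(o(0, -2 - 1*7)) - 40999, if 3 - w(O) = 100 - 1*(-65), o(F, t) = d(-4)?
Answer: -41161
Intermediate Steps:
d(W) = 2*W
o(F, t) = -8 (o(F, t) = 2*(-4) = -8)
w(O) = -162 (w(O) = 3 - (100 - 1*(-65)) = 3 - (100 + 65) = 3 - 1*165 = 3 - 165 = -162)
w(o(0, -2 - 1*7)) - 40999 = -162 - 40999 = -41161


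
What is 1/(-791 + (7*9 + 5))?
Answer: -1/723 ≈ -0.0013831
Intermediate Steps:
1/(-791 + (7*9 + 5)) = 1/(-791 + (63 + 5)) = 1/(-791 + 68) = 1/(-723) = -1/723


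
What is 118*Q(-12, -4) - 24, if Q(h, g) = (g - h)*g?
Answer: -3800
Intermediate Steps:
Q(h, g) = g*(g - h)
118*Q(-12, -4) - 24 = 118*(-4*(-4 - 1*(-12))) - 24 = 118*(-4*(-4 + 12)) - 24 = 118*(-4*8) - 24 = 118*(-32) - 24 = -3776 - 24 = -3800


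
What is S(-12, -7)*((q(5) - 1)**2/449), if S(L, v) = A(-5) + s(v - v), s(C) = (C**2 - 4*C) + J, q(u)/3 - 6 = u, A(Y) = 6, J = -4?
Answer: 2048/449 ≈ 4.5612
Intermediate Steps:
q(u) = 18 + 3*u
s(C) = -4 + C**2 - 4*C (s(C) = (C**2 - 4*C) - 4 = -4 + C**2 - 4*C)
S(L, v) = 2 (S(L, v) = 6 + (-4 + (v - v)**2 - 4*(v - v)) = 6 + (-4 + 0**2 - 4*0) = 6 + (-4 + 0 + 0) = 6 - 4 = 2)
S(-12, -7)*((q(5) - 1)**2/449) = 2*(((18 + 3*5) - 1)**2/449) = 2*(((18 + 15) - 1)**2*(1/449)) = 2*((33 - 1)**2*(1/449)) = 2*(32**2*(1/449)) = 2*(1024*(1/449)) = 2*(1024/449) = 2048/449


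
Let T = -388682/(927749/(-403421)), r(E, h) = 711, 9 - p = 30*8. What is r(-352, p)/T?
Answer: 659629539/156802481122 ≈ 0.0042068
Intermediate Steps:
p = -231 (p = 9 - 30*8 = 9 - 1*240 = 9 - 240 = -231)
T = 156802481122/927749 (T = -388682/(927749*(-1/403421)) = -388682/(-927749/403421) = -388682*(-403421/927749) = 156802481122/927749 ≈ 1.6901e+5)
r(-352, p)/T = 711/(156802481122/927749) = 711*(927749/156802481122) = 659629539/156802481122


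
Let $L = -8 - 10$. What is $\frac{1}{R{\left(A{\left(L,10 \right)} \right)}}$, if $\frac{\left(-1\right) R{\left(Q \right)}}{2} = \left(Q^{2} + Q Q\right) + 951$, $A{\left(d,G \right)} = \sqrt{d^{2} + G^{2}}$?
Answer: $- \frac{1}{3598} \approx -0.00027793$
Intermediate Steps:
$L = -18$
$A{\left(d,G \right)} = \sqrt{G^{2} + d^{2}}$
$R{\left(Q \right)} = -1902 - 4 Q^{2}$ ($R{\left(Q \right)} = - 2 \left(\left(Q^{2} + Q Q\right) + 951\right) = - 2 \left(\left(Q^{2} + Q^{2}\right) + 951\right) = - 2 \left(2 Q^{2} + 951\right) = - 2 \left(951 + 2 Q^{2}\right) = -1902 - 4 Q^{2}$)
$\frac{1}{R{\left(A{\left(L,10 \right)} \right)}} = \frac{1}{-1902 - 4 \left(\sqrt{10^{2} + \left(-18\right)^{2}}\right)^{2}} = \frac{1}{-1902 - 4 \left(\sqrt{100 + 324}\right)^{2}} = \frac{1}{-1902 - 4 \left(\sqrt{424}\right)^{2}} = \frac{1}{-1902 - 4 \left(2 \sqrt{106}\right)^{2}} = \frac{1}{-1902 - 1696} = \frac{1}{-3598} = - \frac{1}{3598}$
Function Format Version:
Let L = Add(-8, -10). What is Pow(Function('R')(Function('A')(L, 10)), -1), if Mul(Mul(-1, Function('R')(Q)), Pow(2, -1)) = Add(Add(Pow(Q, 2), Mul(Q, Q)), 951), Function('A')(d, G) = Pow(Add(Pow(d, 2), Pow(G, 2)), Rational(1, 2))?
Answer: Rational(-1, 3598) ≈ -0.00027793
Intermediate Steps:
L = -18
Function('A')(d, G) = Pow(Add(Pow(G, 2), Pow(d, 2)), Rational(1, 2))
Function('R')(Q) = Add(-1902, Mul(-4, Pow(Q, 2))) (Function('R')(Q) = Mul(-2, Add(Add(Pow(Q, 2), Mul(Q, Q)), 951)) = Mul(-2, Add(Add(Pow(Q, 2), Pow(Q, 2)), 951)) = Mul(-2, Add(Mul(2, Pow(Q, 2)), 951)) = Mul(-2, Add(951, Mul(2, Pow(Q, 2)))) = Add(-1902, Mul(-4, Pow(Q, 2))))
Pow(Function('R')(Function('A')(L, 10)), -1) = Pow(Add(-1902, Mul(-4, Pow(Pow(Add(Pow(10, 2), Pow(-18, 2)), Rational(1, 2)), 2))), -1) = Pow(Add(-1902, Mul(-4, Pow(Pow(Add(100, 324), Rational(1, 2)), 2))), -1) = Pow(Add(-1902, Mul(-4, Pow(Pow(424, Rational(1, 2)), 2))), -1) = Pow(Add(-1902, Mul(-4, Pow(Mul(2, Pow(106, Rational(1, 2))), 2))), -1) = Pow(Add(-1902, Mul(-4, 424)), -1) = Pow(Add(-1902, -1696), -1) = Pow(-3598, -1) = Rational(-1, 3598)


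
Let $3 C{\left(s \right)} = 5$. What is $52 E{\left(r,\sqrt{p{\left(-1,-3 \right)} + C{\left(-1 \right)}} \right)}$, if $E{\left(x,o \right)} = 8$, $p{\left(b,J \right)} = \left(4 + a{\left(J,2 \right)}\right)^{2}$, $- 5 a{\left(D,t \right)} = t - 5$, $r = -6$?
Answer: $416$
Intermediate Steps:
$C{\left(s \right)} = \frac{5}{3}$ ($C{\left(s \right)} = \frac{1}{3} \cdot 5 = \frac{5}{3}$)
$a{\left(D,t \right)} = 1 - \frac{t}{5}$ ($a{\left(D,t \right)} = - \frac{t - 5}{5} = - \frac{-5 + t}{5} = 1 - \frac{t}{5}$)
$p{\left(b,J \right)} = \frac{529}{25}$ ($p{\left(b,J \right)} = \left(4 + \left(1 - \frac{2}{5}\right)\right)^{2} = \left(4 + \frac{3}{5}\right)^{2} = \left(\frac{23}{5}\right)^{2} = \frac{529}{25}$)
$52 E{\left(r,\sqrt{p{\left(-1,-3 \right)} + C{\left(-1 \right)}} \right)} = 52 \cdot 8 = 416$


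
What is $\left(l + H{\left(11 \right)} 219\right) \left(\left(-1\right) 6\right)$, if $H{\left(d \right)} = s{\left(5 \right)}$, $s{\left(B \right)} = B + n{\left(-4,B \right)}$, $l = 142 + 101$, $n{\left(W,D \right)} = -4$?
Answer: $-2772$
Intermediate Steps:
$l = 243$
$s{\left(B \right)} = -4 + B$ ($s{\left(B \right)} = B - 4 = -4 + B$)
$H{\left(d \right)} = 1$ ($H{\left(d \right)} = -4 + 5 = 1$)
$\left(l + H{\left(11 \right)} 219\right) \left(\left(-1\right) 6\right) = \left(243 + 1 \cdot 219\right) \left(\left(-1\right) 6\right) = \left(243 + 219\right) \left(-6\right) = 462 \left(-6\right) = -2772$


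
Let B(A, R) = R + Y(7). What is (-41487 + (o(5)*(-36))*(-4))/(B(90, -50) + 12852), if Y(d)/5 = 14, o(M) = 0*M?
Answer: -41487/12872 ≈ -3.2230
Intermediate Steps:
o(M) = 0
Y(d) = 70 (Y(d) = 5*14 = 70)
B(A, R) = 70 + R (B(A, R) = R + 70 = 70 + R)
(-41487 + (o(5)*(-36))*(-4))/(B(90, -50) + 12852) = (-41487 + (0*(-36))*(-4))/((70 - 50) + 12852) = (-41487 + 0*(-4))/(20 + 12852) = (-41487 + 0)/12872 = -41487*1/12872 = -41487/12872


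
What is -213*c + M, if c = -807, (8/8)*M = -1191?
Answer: 170700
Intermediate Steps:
M = -1191
-213*c + M = -213*(-807) - 1191 = 171891 - 1191 = 170700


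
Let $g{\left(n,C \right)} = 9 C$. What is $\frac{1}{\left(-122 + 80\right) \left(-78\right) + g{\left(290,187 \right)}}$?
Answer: $\frac{1}{4959} \approx 0.00020165$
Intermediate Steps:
$\frac{1}{\left(-122 + 80\right) \left(-78\right) + g{\left(290,187 \right)}} = \frac{1}{\left(-122 + 80\right) \left(-78\right) + 9 \cdot 187} = \frac{1}{\left(-42\right) \left(-78\right) + 1683} = \frac{1}{3276 + 1683} = \frac{1}{4959}$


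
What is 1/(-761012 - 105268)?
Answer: -1/866280 ≈ -1.1544e-6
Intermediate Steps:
1/(-761012 - 105268) = 1/(-866280) = -1/866280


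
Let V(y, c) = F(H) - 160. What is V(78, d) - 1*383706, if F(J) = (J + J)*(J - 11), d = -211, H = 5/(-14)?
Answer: -37618073/98 ≈ -3.8386e+5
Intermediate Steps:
H = -5/14 (H = 5*(-1/14) = -5/14 ≈ -0.35714)
F(J) = 2*J*(-11 + J) (F(J) = (2*J)*(-11 + J) = 2*J*(-11 + J))
V(y, c) = -14885/98 (V(y, c) = 2*(-5/14)*(-11 - 5/14) - 160 = 2*(-5/14)*(-159/14) - 160 = 795/98 - 160 = -14885/98)
V(78, d) - 1*383706 = -14885/98 - 1*383706 = -14885/98 - 383706 = -37618073/98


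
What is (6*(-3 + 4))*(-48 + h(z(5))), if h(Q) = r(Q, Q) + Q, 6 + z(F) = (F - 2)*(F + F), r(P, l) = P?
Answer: 0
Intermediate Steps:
z(F) = -6 + 2*F*(-2 + F) (z(F) = -6 + (F - 2)*(F + F) = -6 + (-2 + F)*(2*F) = -6 + 2*F*(-2 + F))
h(Q) = 2*Q (h(Q) = Q + Q = 2*Q)
(6*(-3 + 4))*(-48 + h(z(5))) = (6*(-3 + 4))*(-48 + 2*(-6 - 4*5 + 2*5²)) = (6*1)*(-48 + 2*(-6 - 20 + 2*25)) = 6*(-48 + 2*(-6 - 20 + 50)) = 6*(-48 + 2*24) = 6*(-48 + 48) = 6*0 = 0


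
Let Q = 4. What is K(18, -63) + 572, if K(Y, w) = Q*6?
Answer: 596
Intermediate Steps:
K(Y, w) = 24 (K(Y, w) = 4*6 = 24)
K(18, -63) + 572 = 24 + 572 = 596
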